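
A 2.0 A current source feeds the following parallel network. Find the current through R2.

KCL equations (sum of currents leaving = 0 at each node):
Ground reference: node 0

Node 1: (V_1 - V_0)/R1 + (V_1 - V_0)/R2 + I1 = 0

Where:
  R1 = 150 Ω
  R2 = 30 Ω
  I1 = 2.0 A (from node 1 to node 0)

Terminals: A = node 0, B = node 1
All resistors sit directly between nodes 0 and 1, so they are in parallel and share one voltage V; the full source current 2 A splits among them.
1/R_par = 1/150 + 1/30 = 0.04 S  =>  R_par = 25 Ω
V = I × R_par = 2 × 25 = 50 V
I_R2 = V/R2 = 50/30 = 1.667 A

Final answer: 1.667 A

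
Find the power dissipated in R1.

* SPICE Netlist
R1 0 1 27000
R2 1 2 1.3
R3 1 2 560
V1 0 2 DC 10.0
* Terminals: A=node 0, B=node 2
Nodal analysis, taking node 2 as the 0 V reference.
Source V1 fixes V_0 = 10 V.
KCL at each unknown node (sum of currents leaving = 0; resistances in Ω):
  Node 1: (V_1 - 10)/27000 + (V_1 - 0)/1.3 + (V_1 - 0)/560 = 0
Collecting terms: 0.7711 × V_1 = 0.0003704  =>  V_1 = 0.0004803 V
I_R1 = (V_0 - V_1)/R1 = (10 - 0.0004803)/27000 = 0.0003704 A
P_R1 = I_R1² × R1 = (0.0003704)² × 27000 = 0.003703 W

Final answer: 0.003703 W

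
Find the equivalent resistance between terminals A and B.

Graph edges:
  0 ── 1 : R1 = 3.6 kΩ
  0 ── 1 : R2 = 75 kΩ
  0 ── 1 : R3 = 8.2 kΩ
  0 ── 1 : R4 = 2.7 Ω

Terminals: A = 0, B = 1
Reduce the network between node 0 (A) and node 1 (B) by series/parallel combination:
  Rp1 = R1 ‖ R2 ‖ R3 ‖ R4 (parallel, all between nodes 0 and 1) = 1/(1/3600 + 1/75000 + 1/8200 + 1/2.7) = 2.697 Ω
R_eq = 2.697 Ω

Final answer: 2.697 Ω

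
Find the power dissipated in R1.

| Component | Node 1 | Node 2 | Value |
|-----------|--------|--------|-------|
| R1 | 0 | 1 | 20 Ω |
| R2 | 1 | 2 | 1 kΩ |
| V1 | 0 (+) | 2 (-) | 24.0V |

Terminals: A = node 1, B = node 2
Nodal analysis, taking node 2 as the 0 V reference.
Source V1 fixes V_0 = 24 V.
KCL at each unknown node (sum of currents leaving = 0; resistances in Ω):
  Node 1: (V_1 - 24)/20 + (V_1 - 0)/1000 = 0
Collecting terms: 0.051 × V_1 = 1.2  =>  V_1 = 23.53 V
I_R1 = (V_0 - V_1)/R1 = (24 - 23.53)/20 = 0.02353 A
P_R1 = I_R1² × R1 = (0.02353)² × 20 = 0.01107 W

Final answer: 0.01107 W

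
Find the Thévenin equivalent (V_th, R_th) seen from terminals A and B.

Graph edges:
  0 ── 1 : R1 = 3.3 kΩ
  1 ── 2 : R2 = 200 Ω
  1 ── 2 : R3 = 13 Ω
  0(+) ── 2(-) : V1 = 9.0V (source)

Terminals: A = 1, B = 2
Step 1 — V_th is the open-circuit voltage V_A - V_B (nothing connected across the terminals).
Nodal analysis, taking node 2 as the 0 V reference.
Source V1 fixes V_0 = 9 V.
KCL at each unknown node (sum of currents leaving = 0; resistances in Ω):
  Node 1: (V_1 - 9)/3300 + (V_1 - 0)/200 + (V_1 - 0)/13 = 0
Collecting terms: 0.08223 × V_1 = 0.002727  =>  V_1 = 0.03317 V
V_th = V_1 - V_2 = 0.03317 - 0 = 0.03317 V
Step 2 — R_th: zero the source — replace V1 by a short circuit (node 2 merges into node 0) — and find the resistance seen between A (node 1) and B (node 0).
Reduce the network between node 1 (A) and node 0 (B) by series/parallel combination:
  Rp1 = R1 ‖ R2 ‖ R3 (parallel, all between nodes 0 and 1) = 1/(1/3300 + 1/200 + 1/13) = 12.16 Ω
R_th = 12.16 Ω

Final answer: V_th = 0.03317 V, R_th = 12.16 Ω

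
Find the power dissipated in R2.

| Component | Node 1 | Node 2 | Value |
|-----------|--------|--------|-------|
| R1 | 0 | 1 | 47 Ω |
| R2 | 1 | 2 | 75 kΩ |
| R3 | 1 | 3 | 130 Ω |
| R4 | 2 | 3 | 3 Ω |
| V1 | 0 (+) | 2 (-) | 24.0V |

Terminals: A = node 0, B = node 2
Nodal analysis, taking node 2 as the 0 V reference.
Source V1 fixes V_0 = 24 V.
KCL at each unknown node (sum of currents leaving = 0; resistances in Ω):
  Node 1: (V_1 - 24)/47 + (V_1 - 0)/75000 + (V_1 - V_3)/130 = 0
  Node 3: (V_3 - V_1)/130 + (V_3 - 0)/3 = 0
Collecting terms (coefficients in siemens):
  0.02898·V_1 - 0.007692·V_3 = 0.5106
  0.341·V_3 - 0.007692·V_1 = 0
Determinant D = (0.02898)(0.341) - (-0.007692)(-0.007692) = 0.009825
V_1 = [(0.5106)(0.341) - (-0.007692)(0)]/D = 17.73 V
V_3 = [(0.02898)(0) - (0.5106)(-0.007692)]/D = 0.3998 V
I_R2 = (V_1 - V_2)/R2 = (17.73 - 0)/75000 = 0.0002363 A
P_R2 = I_R2² × R2 = (0.0002363)² × 75000 = 0.004189 W

Final answer: 0.004189 W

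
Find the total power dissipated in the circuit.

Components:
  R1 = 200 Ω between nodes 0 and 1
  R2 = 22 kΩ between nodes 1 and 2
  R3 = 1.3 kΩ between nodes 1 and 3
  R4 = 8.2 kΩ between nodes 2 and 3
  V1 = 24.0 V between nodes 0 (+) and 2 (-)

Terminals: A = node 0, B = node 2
Nodal analysis, taking node 2 as the 0 V reference.
Source V1 fixes V_0 = 24 V.
KCL at each unknown node (sum of currents leaving = 0; resistances in Ω):
  Node 1: (V_1 - 24)/200 + (V_1 - 0)/22000 + (V_1 - V_3)/1300 = 0
  Node 3: (V_3 - V_1)/1300 + (V_3 - 0)/8200 = 0
Collecting terms (coefficients in siemens):
  0.005815·V_1 - 0.0007692·V_3 = 0.12
  0.0008912·V_3 - 0.0007692·V_1 = 0
Determinant D = (0.005815)(0.0008912) - (-0.0007692)(-0.0007692) = 0.00000459
V_1 = [(0.12)(0.0008912) - (-0.0007692)(0)]/D = 23.3 V
V_3 = [(0.005815)(0) - (0.12)(-0.0007692)]/D = 20.11 V
Power in each resistor, P = (ΔV)²/R:
  P_R1 = (24 - 23.3)²/200 = 0.002466 W
  P_R2 = (23.3 - 0)²/22000 = 0.02467 W
  P_R3 = (23.3 - 20.11)²/1300 = 0.007818 W
  P_R4 = (0 - 20.11)²/8200 = 0.04932 W
P_total = P_R1 + P_R2 + P_R3 + P_R4 = 0.08427 W

Final answer: 0.08427 W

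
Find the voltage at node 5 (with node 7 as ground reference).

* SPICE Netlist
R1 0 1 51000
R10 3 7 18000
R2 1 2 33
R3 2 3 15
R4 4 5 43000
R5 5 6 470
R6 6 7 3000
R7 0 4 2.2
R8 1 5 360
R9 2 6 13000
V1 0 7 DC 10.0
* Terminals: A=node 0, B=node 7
Nodal analysis, taking node 7 as the 0 V reference.
Source V1 fixes V_0 = 10 V.
KCL at each unknown node (sum of currents leaving = 0; resistances in Ω):
  Node 1: (V_1 - 10)/51000 + (V_1 - V_2)/33 + (V_1 - V_5)/360 = 0
  Node 2: (V_2 - V_1)/33 + (V_2 - V_3)/15 + (V_2 - V_6)/13000 = 0
  Node 3: (V_3 - V_2)/15 + (V_3 - 0)/18000 = 0
  Node 4: (V_4 - V_5)/43000 + (V_4 - 10)/2.2 = 0
  Node 5: (V_5 - V_4)/43000 + (V_5 - V_6)/470 + (V_5 - V_1)/360 = 0
  Node 6: (V_6 - V_5)/470 + (V_6 - 0)/3000 + (V_6 - V_2)/13000 = 0
Collecting terms (coefficients in siemens):
  0.0331·V_1 - 0.0303·V_2 - 0.002778·V_5 = 0.0001961
  0.09705·V_2 - 0.0303·V_1 - 0.06667·V_3 - 0.00007692·V_6 = 0
  0.06672·V_3 - 0.06667·V_2 = 0
  0.4546·V_4 - 0.00002326·V_5 = 4.545
  0.004929·V_5 - 0.002778·V_1 - 0.00002326·V_4 - 0.002128·V_6 = 0
  0.002538·V_6 - 0.00007692·V_2 - 0.002128·V_5 = 0
Solving these 6 simultaneous equations (Gaussian elimination) gives:
  V_1 = 1.133 V, V_2 = 1.13 V, V_3 = 1.129 V, V_4 = 10 V
  V_5 = 1.098 V, V_6 = 0.9544 V
The requested potential is V_5 = 1.098 V.

Final answer: V_5 = 1.098 V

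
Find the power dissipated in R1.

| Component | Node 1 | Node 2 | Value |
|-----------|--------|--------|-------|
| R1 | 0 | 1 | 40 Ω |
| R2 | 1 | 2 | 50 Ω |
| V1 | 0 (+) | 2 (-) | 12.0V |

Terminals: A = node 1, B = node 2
Nodal analysis, taking node 2 as the 0 V reference.
Source V1 fixes V_0 = 12 V.
KCL at each unknown node (sum of currents leaving = 0; resistances in Ω):
  Node 1: (V_1 - 12)/40 + (V_1 - 0)/50 = 0
Collecting terms: 0.045 × V_1 = 0.3  =>  V_1 = 6.667 V
I_R1 = (V_0 - V_1)/R1 = (12 - 6.667)/40 = 0.1333 A
P_R1 = I_R1² × R1 = (0.1333)² × 40 = 0.7111 W

Final answer: 0.7111 W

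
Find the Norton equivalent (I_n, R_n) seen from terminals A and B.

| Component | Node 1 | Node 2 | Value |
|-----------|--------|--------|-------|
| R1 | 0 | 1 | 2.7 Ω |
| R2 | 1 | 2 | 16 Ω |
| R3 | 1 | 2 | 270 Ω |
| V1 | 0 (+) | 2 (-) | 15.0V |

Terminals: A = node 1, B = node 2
Find the Thévenin equivalent first; then I_n = V_th/R_th and R_n = R_th.
Step 1 — V_th is the open-circuit voltage V_A - V_B (nothing connected across the terminals).
Nodal analysis, taking node 2 as the 0 V reference.
Source V1 fixes V_0 = 15 V.
KCL at each unknown node (sum of currents leaving = 0; resistances in Ω):
  Node 1: (V_1 - 15)/2.7 + (V_1 - 0)/16 + (V_1 - 0)/270 = 0
Collecting terms: 0.4366 × V_1 = 5.556  =>  V_1 = 12.73 V
V_th = V_1 - V_2 = 12.73 - 0 = 12.73 V
Step 2 — R_th: zero the source — replace V1 by a short circuit (node 2 merges into node 0) — and find the resistance seen between A (node 1) and B (node 0).
Reduce the network between node 1 (A) and node 0 (B) by series/parallel combination:
  Rp1 = R1 ‖ R2 ‖ R3 (parallel, all between nodes 0 and 1) = 1/(1/2.7 + 1/16 + 1/270) = 2.291 Ω
R_th = 2.291 Ω
I_n = V_th/R_th = 12.73/2.291 = 5.556 A, and R_n = R_th = 2.291 Ω

Final answer: I_n = 5.556 A, R_n = 2.291 Ω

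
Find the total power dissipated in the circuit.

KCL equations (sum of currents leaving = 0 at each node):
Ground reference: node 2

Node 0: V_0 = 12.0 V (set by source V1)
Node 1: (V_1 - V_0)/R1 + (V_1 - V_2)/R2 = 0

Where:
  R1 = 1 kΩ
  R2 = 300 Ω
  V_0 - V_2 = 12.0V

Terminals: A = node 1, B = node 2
Nodal analysis, taking node 2 as the 0 V reference.
Source V1 fixes V_0 = 12 V.
KCL at each unknown node (sum of currents leaving = 0; resistances in Ω):
  Node 1: (V_1 - 12)/1000 + (V_1 - 0)/300 = 0
Collecting terms: 0.004333 × V_1 = 0.012  =>  V_1 = 2.769 V
Power in each resistor, P = (ΔV)²/R:
  P_R1 = (12 - 2.769)²/1000 = 0.08521 W
  P_R2 = (2.769 - 0)²/300 = 0.02556 W
P_total = P_R1 + P_R2 = 0.1108 W

Final answer: 0.1108 W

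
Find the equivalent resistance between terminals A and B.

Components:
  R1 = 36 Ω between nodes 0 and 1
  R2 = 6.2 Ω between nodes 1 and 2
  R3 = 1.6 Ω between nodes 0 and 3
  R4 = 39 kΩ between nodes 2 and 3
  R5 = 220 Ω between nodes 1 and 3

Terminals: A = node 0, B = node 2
The network is not a plain series/parallel combination. Inject a 1 A test current into terminal A (node 0) and return it from terminal B (node 2); then R_eq = V_A / (1 A).
Nodal analysis, taking node 2 as the 0 V reference.
Current source I_test pushes 1 A into node 0 and draws it out of node 2.
KCL at each unknown node (sum of currents leaving = 0; resistances in Ω):
  Node 0: (V_0 - V_1)/36 + (V_0 - V_3)/1.6 - 1 = 0
  Node 1: (V_1 - V_0)/36 + (V_1 - 0)/6.2 + (V_1 - V_3)/220 = 0
  Node 3: (V_3 - V_0)/1.6 + (V_3 - V_1)/220 + (V_3 - 0)/39000 = 0
Collecting terms (coefficients in siemens):
  0.6528·V_0 - 0.02778·V_1 - 0.625·V_3 = 1
  0.1936·V_1 - 0.02778·V_0 - 0.004545·V_3 = 0
  0.6296·V_3 - 0.625·V_0 - 0.004545·V_1 = 0
Solving these 3 simultaneous equations (Gaussian elimination) gives:
  V_0 = 37.13 V, V_1 = 6.194 V, V_3 = 36.91 V
R_eq = V_0 / 1 A = 37.13 Ω

Final answer: 37.13 Ω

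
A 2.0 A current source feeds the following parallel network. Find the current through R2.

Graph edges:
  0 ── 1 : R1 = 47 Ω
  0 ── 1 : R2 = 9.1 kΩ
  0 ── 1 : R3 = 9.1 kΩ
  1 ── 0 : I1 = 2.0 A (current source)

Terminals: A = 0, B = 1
All resistors sit directly between nodes 0 and 1, so they are in parallel and share one voltage V; the full source current 2 A splits among them.
1/R_par = 1/47 + 1/9100 + 1/9100 = 0.0215 S  =>  R_par = 46.52 Ω
V = I × R_par = 2 × 46.52 = 93.04 V
I_R2 = V/R2 = 93.04/9100 = 0.01022 A

Final answer: 0.01022 A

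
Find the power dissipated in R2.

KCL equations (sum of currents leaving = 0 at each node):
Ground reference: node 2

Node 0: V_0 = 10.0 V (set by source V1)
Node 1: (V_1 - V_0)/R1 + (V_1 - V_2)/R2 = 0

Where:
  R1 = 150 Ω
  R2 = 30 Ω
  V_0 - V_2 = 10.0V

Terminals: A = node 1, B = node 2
Nodal analysis, taking node 2 as the 0 V reference.
Source V1 fixes V_0 = 10 V.
KCL at each unknown node (sum of currents leaving = 0; resistances in Ω):
  Node 1: (V_1 - 10)/150 + (V_1 - 0)/30 = 0
Collecting terms: 0.04 × V_1 = 0.06667  =>  V_1 = 1.667 V
I_R2 = (V_1 - V_2)/R2 = (1.667 - 0)/30 = 0.05556 A
P_R2 = I_R2² × R2 = (0.05556)² × 30 = 0.09259 W

Final answer: 0.09259 W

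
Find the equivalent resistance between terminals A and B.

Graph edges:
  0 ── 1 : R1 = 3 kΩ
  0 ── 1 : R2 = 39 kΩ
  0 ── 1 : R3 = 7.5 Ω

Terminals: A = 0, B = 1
Reduce the network between node 0 (A) and node 1 (B) by series/parallel combination:
  Rp1 = R1 ‖ R2 ‖ R3 (parallel, all between nodes 0 and 1) = 1/(1/3000 + 1/39000 + 1/7.5) = 7.48 Ω
R_eq = 7.48 Ω

Final answer: 7.48 Ω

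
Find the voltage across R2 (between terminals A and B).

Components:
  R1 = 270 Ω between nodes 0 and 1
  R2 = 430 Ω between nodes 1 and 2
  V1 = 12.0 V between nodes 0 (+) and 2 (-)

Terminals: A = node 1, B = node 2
R1 and R2 are in series across V1 (node 0 → node 1 → node 2), and the output A–B is taken across R2, so this is a voltage divider.
Series current: I = V1/(R1 + R2) = 12/(270 + 430) = 12/700 = 0.01714 A
V_R2 = I × R2 = V1 × R2/(R1 + R2) = 12 × 430/700 = 7.371 V

Final answer: 7.371 V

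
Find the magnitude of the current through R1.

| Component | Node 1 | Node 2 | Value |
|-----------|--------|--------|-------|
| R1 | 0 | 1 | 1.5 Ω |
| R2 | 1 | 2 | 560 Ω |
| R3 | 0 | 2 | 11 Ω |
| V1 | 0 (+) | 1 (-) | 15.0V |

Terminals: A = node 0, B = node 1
Nodal analysis, taking node 1 as the 0 V reference.
Source V1 fixes V_0 = 15 V.
KCL at each unknown node (sum of currents leaving = 0; resistances in Ω):
  Node 2: (V_2 - 0)/560 + (V_2 - 15)/11 = 0
Collecting terms: 0.09269 × V_2 = 1.364  =>  V_2 = 14.71 V
I_R1 = (V_0 - V_1)/R1 = (15 - 0)/1.5 = 10 A
|I_R1| = 10 A

Final answer: |I_R1| = 10 A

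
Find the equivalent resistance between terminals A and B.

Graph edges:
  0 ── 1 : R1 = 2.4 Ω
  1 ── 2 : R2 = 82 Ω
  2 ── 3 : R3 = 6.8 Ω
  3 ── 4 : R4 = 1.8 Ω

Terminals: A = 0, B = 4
Reduce the network between node 0 (A) and node 4 (B) by series/parallel combination:
  Rs1 = R1 + R2 (series, joined only at node 1) = 2.4 + 82 = 84.4 Ω
  Rs2 = R3 + Rs1 (series, joined only at node 2) = 6.8 + 84.4 = 91.2 Ω
  Rs3 = R4 + Rs2 (series, joined only at node 3) = 1.8 + 91.2 = 93 Ω
R_eq = 93 Ω

Final answer: 93 Ω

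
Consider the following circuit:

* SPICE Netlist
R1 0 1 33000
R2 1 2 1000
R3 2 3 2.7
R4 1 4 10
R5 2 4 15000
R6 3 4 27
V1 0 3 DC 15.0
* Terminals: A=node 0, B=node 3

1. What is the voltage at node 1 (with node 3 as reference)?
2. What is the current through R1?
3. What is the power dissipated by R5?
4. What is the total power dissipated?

Nodal analysis, taking node 3 as the 0 V reference.
Source V1 fixes V_0 = 15 V.
KCL at each unknown node (sum of currents leaving = 0; resistances in Ω):
  Node 1: (V_1 - 15)/33000 + (V_1 - V_2)/1000 + (V_1 - V_4)/10 = 0
  Node 2: (V_2 - V_1)/1000 + (V_2 - 0)/2.7 + (V_2 - V_4)/15000 = 0
  Node 4: (V_4 - V_1)/10 + (V_4 - V_2)/15000 + (V_4 - 0)/27 = 0
Collecting terms (coefficients in siemens):
  0.101·V_1 - 0.001·V_2 - 0.1·V_4 = 0.0004545
  0.3714·V_2 - 0.001·V_1 - 0.00006667·V_4 = 0
  0.1371·V_4 - 0.1·V_1 - 0.00006667·V_2 = 0
Solving these 3 simultaneous equations (Gaussian elimination) gives:
  V_1 = 0.01618 V, V_2 = 0.00004568 V, V_4 = 0.0118 V
Part 1:
  Read off the nodal solution: V_1 = 0.01618 V
Part 2:
  I_R1 = (V_0 - V_1)/R1 = (15 - 0.01618)/33000 = 0.0004541 A
  Magnitude: I_R1 = 0.0004541 A
Part 3:
  I_R5 = (V_2 - V_4)/R5 = (0.00004568 - 0.0118)/15000 = -0.0000007838 A
  P_R5 = I_R5² × R5 = (-0.0000007838)² × 15000 = 0.000000009215 W
Part 4:
  Power in each resistor, P = (ΔV)²/R:
    P_R1 = (15 - 0.01618)²/33000 = 0.006803 W
    P_R2 = (0.01618 - 0.00004568)²/1000 = 0.0000002604 W
    P_R3 = (0.00004568 - 0)²/2.7 = 0.000000000773 W
    P_R4 = (0.01618 - 0.0118)²/10 = 0.000001918 W
    P_R5 = (0.00004568 - 0.0118)²/15000 = 0.000000009215 W
    P_R6 = (0 - 0.0118)²/27 = 0.000005159 W
  P_total = P_R1 + P_R2 + P_R3 + P_R4 + P_R5 + P_R6 = 0.006811 W

Final answers:
1. V_1 = 0.01618 V
2. I_R1 = 0.0004541 A
3. P_R5 = 9.215e-09 W
4. P_total = 0.006811 W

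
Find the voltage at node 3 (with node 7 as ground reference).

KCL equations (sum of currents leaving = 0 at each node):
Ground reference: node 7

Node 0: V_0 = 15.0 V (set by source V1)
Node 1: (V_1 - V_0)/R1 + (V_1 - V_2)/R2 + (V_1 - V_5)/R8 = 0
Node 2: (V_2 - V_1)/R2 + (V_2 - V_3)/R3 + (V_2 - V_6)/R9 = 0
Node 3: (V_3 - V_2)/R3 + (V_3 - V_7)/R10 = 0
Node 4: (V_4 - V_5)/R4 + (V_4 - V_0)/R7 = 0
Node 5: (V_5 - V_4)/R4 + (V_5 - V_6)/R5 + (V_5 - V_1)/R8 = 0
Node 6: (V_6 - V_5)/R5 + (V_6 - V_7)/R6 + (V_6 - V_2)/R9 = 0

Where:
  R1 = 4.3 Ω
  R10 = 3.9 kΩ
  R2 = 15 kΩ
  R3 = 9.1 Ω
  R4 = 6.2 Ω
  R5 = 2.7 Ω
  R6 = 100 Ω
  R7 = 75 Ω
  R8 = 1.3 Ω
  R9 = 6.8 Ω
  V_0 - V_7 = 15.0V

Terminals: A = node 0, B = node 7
Nodal analysis, taking node 7 as the 0 V reference.
Source V1 fixes V_0 = 15 V.
KCL at each unknown node (sum of currents leaving = 0; resistances in Ω):
  Node 1: (V_1 - 15)/4.3 + (V_1 - V_2)/15000 + (V_1 - V_5)/1.3 = 0
  Node 2: (V_2 - V_1)/15000 + (V_2 - V_3)/9.1 + (V_2 - V_6)/6.8 = 0
  Node 3: (V_3 - V_2)/9.1 + (V_3 - 0)/3900 = 0
  Node 4: (V_4 - V_5)/6.2 + (V_4 - 15)/75 = 0
  Node 5: (V_5 - V_4)/6.2 + (V_5 - V_6)/2.7 + (V_5 - V_1)/1.3 = 0
  Node 6: (V_6 - V_5)/2.7 + (V_6 - 0)/100 + (V_6 - V_2)/6.8 = 0
Collecting terms (coefficients in siemens):
  1.002·V_1 - 0.00006667·V_2 - 0.7692·V_5 = 3.488
  0.257·V_2 - 0.00006667·V_1 - 0.1099·V_3 - 0.1471·V_6 = 0
  0.1101·V_3 - 0.1099·V_2 = 0
  0.1746·V_4 - 0.1613·V_5 = 0.2
  1.301·V_5 - 0.7692·V_1 - 0.1613·V_4 - 0.3704·V_6 = 0
  0.5274·V_6 - 0.1471·V_2 - 0.3704·V_5 = 0
Solving these 6 simultaneous equations (Gaussian elimination) gives:
  V_1 = 14.43 V, V_2 = 13.85 V, V_3 = 13.81 V, V_4 = 14.31 V
  V_5 = 14.25 V, V_6 = 13.87 V
The requested potential is V_3 = 13.81 V.

Final answer: V_3 = 13.81 V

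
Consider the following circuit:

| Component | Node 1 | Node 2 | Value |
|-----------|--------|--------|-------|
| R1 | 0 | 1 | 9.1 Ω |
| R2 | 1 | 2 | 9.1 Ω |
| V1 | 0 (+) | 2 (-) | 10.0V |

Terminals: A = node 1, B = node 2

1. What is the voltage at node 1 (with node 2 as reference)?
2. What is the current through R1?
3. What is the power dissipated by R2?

Nodal analysis, taking node 2 as the 0 V reference.
Source V1 fixes V_0 = 10 V.
KCL at each unknown node (sum of currents leaving = 0; resistances in Ω):
  Node 1: (V_1 - 10)/9.1 + (V_1 - 0)/9.1 = 0
Collecting terms: 0.2198 × V_1 = 1.099  =>  V_1 = 5 V
Part 1:
  Read off the nodal solution: V_1 = 5 V
Part 2:
  I_R1 = (V_0 - V_1)/R1 = (10 - 5)/9.1 = 0.5495 A
  Magnitude: I_R1 = 0.5495 A
Part 3:
  I_R2 = (V_1 - V_2)/R2 = (5 - 0)/9.1 = 0.5495 A
  P_R2 = I_R2² × R2 = (0.5495)² × 9.1 = 2.747 W

Final answers:
1. V_1 = 5 V
2. I_R1 = 0.5495 A
3. P_R2 = 2.747 W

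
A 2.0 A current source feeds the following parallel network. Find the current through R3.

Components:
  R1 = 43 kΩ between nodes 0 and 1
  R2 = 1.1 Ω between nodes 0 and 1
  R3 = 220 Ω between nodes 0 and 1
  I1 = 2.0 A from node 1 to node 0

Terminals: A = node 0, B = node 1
All resistors sit directly between nodes 0 and 1, so they are in parallel and share one voltage V; the full source current 2 A splits among them.
1/R_par = 1/43000 + 1/1.1 + 1/220 = 0.9137 S  =>  R_par = 1.094 Ω
V = I × R_par = 2 × 1.094 = 2.189 V
I_R3 = V/R3 = 2.189/220 = 0.00995 A

Final answer: 0.00995 A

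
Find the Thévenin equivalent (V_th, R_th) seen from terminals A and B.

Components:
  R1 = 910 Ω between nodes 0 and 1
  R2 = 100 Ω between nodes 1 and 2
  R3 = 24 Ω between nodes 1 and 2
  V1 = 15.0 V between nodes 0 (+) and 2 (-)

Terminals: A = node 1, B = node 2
Step 1 — V_th is the open-circuit voltage V_A - V_B (nothing connected across the terminals).
Nodal analysis, taking node 2 as the 0 V reference.
Source V1 fixes V_0 = 15 V.
KCL at each unknown node (sum of currents leaving = 0; resistances in Ω):
  Node 1: (V_1 - 15)/910 + (V_1 - 0)/100 + (V_1 - 0)/24 = 0
Collecting terms: 0.05277 × V_1 = 0.01648  =>  V_1 = 0.3124 V
V_th = V_1 - V_2 = 0.3124 - 0 = 0.3124 V
Step 2 — R_th: zero the source — replace V1 by a short circuit (node 2 merges into node 0) — and find the resistance seen between A (node 1) and B (node 0).
Reduce the network between node 1 (A) and node 0 (B) by series/parallel combination:
  Rp1 = R1 ‖ R2 ‖ R3 (parallel, all between nodes 0 and 1) = 1/(1/910 + 1/100 + 1/24) = 18.95 Ω
R_th = 18.95 Ω

Final answer: V_th = 0.3124 V, R_th = 18.95 Ω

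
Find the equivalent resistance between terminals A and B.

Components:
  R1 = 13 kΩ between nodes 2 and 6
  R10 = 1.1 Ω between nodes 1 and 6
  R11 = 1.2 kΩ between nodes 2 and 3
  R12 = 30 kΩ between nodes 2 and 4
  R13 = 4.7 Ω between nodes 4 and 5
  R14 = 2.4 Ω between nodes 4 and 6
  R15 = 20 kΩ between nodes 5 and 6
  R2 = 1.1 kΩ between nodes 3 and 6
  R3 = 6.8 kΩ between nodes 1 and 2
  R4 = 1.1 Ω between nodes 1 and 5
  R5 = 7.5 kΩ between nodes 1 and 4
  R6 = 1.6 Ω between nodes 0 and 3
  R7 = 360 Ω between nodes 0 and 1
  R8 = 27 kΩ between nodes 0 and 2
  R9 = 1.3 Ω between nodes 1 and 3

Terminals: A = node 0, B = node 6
The network is not a plain series/parallel combination. Inject a 1 A test current into terminal A (node 0) and return it from terminal B (node 6); then R_eq = V_A / (1 A).
Nodal analysis, taking node 6 as the 0 V reference.
Current source I_test pushes 1 A into node 0 and draws it out of node 6.
KCL at each unknown node (sum of currents leaving = 0; resistances in Ω):
  Node 0: (V_0 - V_3)/1.6 + (V_0 - V_1)/360 + (V_0 - V_2)/27000 - 1 = 0
  Node 1: (V_1 - V_0)/360 + (V_1 - V_2)/6800 + (V_1 - V_5)/1.1 + (V_1 - V_4)/7500 + (V_1 - V_3)/1.3 + (V_1 - 0)/1.1 = 0
  Node 2: (V_2 - V_0)/27000 + (V_2 - V_1)/6800 + (V_2 - 0)/13000 + (V_2 - V_3)/1200 + (V_2 - V_4)/30000 = 0
  Node 3: (V_3 - V_0)/1.6 + (V_3 - V_1)/1.3 + (V_3 - V_2)/1200 + (V_3 - 0)/1100 = 0
  Node 4: (V_4 - V_1)/7500 + (V_4 - V_2)/30000 + (V_4 - V_5)/4.7 + (V_4 - 0)/2.4 = 0
  Node 5: (V_5 - V_1)/1.1 + (V_5 - V_4)/4.7 + (V_5 - 0)/20000 = 0
Collecting terms (coefficients in siemens):
  0.6278·V_0 - 0.002778·V_1 - 0.00003704·V_2 - 0.625·V_3 = 1
  2.59·V_1 - 0.002778·V_0 - 0.0001471·V_2 - 0.7692·V_3 - 0.0001333·V_4 - 0.9091·V_5 = 0
  0.001128·V_2 - 0.00003704·V_0 - 0.0001471·V_1 - 0.0008333·V_3 - 0.00003333·V_4 = 0
  1.396·V_3 - 0.625·V_0 - 0.7692·V_1 - 0.0008333·V_2 = 0
  0.6296·V_4 - 0.0001333·V_1 - 0.00003333·V_2 - 0.2128·V_5 = 0
  1.122·V_5 - 0.9091·V_1 - 0.2128·V_4 = 0
Solving these 6 simultaneous equations (Gaussian elimination) gives:
  V_0 = 3.841 V, V_1 = 0.9676 V, V_2 = 1.926 V, V_3 = 2.254 V
  V_4 = 0.2834 V, V_5 = 0.8378 V
R_eq = V_0 / 1 A = 3.841 Ω

Final answer: 3.841 Ω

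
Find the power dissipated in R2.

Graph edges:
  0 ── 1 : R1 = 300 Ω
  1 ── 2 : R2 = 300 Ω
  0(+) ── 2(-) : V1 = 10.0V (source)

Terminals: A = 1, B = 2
Nodal analysis, taking node 2 as the 0 V reference.
Source V1 fixes V_0 = 10 V.
KCL at each unknown node (sum of currents leaving = 0; resistances in Ω):
  Node 1: (V_1 - 10)/300 + (V_1 - 0)/300 = 0
Collecting terms: 0.006667 × V_1 = 0.03333  =>  V_1 = 5 V
I_R2 = (V_1 - V_2)/R2 = (5 - 0)/300 = 0.01667 A
P_R2 = I_R2² × R2 = (0.01667)² × 300 = 0.08333 W

Final answer: 0.08333 W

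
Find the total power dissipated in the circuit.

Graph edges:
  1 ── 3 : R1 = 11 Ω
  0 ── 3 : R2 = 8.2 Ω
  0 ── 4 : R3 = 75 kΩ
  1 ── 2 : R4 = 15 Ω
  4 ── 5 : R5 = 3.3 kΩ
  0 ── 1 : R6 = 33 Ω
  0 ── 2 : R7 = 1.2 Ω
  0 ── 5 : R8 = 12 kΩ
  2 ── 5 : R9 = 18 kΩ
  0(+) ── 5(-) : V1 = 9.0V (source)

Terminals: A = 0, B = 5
Nodal analysis, taking node 5 as the 0 V reference.
Source V1 fixes V_0 = 9 V.
KCL at each unknown node (sum of currents leaving = 0; resistances in Ω):
  Node 1: (V_1 - V_3)/11 + (V_1 - V_2)/15 + (V_1 - 9)/33 = 0
  Node 2: (V_2 - V_1)/15 + (V_2 - 9)/1.2 + (V_2 - 0)/18000 = 0
  Node 3: (V_3 - V_1)/11 + (V_3 - 9)/8.2 = 0
  Node 4: (V_4 - 9)/75000 + (V_4 - 0)/3300 = 0
Collecting terms (coefficients in siemens):
  0.1879·V_1 - 0.06667·V_2 - 0.09091·V_3 = 0.2727
  0.9001·V_2 - 0.06667·V_1 = 7.5
  0.2129·V_3 - 0.09091·V_1 = 1.098
  0.0003164·V_4 = 0.00012
Solving these 4 simultaneous equations (Gaussian elimination) gives:
  V_1 = 9 V, V_2 = 8.999 V, V_3 = 9 V, V_4 = 0.3793 V
Power in each resistor, P = (ΔV)²/R:
  P_R1 = (9 - 9)²/11 = 0.000000001971 W
  P_R2 = (9 - 9)²/8.2 = 0.000000001469 W
  P_R3 = (9 - 0.3793)²/75000 = 0.0009909 W
  P_R4 = (9 - 8.999)²/15 = 0.000000006724 W
  P_R5 = (0.3793 - 0)²/3300 = 0.0000436 W
  P_R6 = (9 - 9)²/33 = 0.000000002001 W
  P_R7 = (9 - 8.999)²/1.2 = 0.0000002751 W
  P_R8 = (9 - 0)²/12000 = 0.00675 W
  P_R9 = (8.999 - 0)²/18000 = 0.004499 W
P_total = P_R1 + P_R2 + P_R3 + P_R4 + P_R5 + P_R6 + P_R7 + P_R8 + P_R9 = 0.01228 W

Final answer: 0.01228 W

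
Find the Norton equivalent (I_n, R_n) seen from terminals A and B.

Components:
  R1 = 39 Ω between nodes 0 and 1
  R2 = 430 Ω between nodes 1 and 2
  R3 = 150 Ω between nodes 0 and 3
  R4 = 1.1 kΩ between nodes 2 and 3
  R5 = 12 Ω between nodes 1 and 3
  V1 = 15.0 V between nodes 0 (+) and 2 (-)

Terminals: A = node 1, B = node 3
Find the Thévenin equivalent first; then I_n = V_th/R_th and R_n = R_th.
Step 1 — V_th is the open-circuit voltage V_A - V_B (nothing connected across the terminals).
Nodal analysis, taking node 2 as the 0 V reference.
Source V1 fixes V_0 = 15 V.
KCL at each unknown node (sum of currents leaving = 0; resistances in Ω):
  Node 1: (V_1 - 15)/39 + (V_1 - 0)/430 + (V_1 - V_3)/12 = 0
  Node 3: (V_3 - 15)/150 + (V_3 - 0)/1100 + (V_3 - V_1)/12 = 0
Collecting terms (coefficients in siemens):
  0.1113·V_1 - 0.08333·V_3 = 0.3846
  0.09091·V_3 - 0.08333·V_1 = 0.1
Determinant D = (0.1113)(0.09091) - (-0.08333)(-0.08333) = 0.003174
V_1 = [(0.3846)(0.09091) - (-0.08333)(0.1)]/D = 13.64 V
V_3 = [(0.1113)(0.1) - (0.3846)(-0.08333)]/D = 13.61 V
V_th = V_1 - V_3 = 13.64 - 13.61 = 0.03689 V
Step 2 — R_th: zero the source — replace V1 by a short circuit (node 2 merges into node 0) — and find the resistance seen between A (node 1) and B (node 3).
Reduce the network between node 1 (A) and node 3 (B) by series/parallel combination:
  Rp1 = R1 ‖ R2 (parallel, both between nodes 0 and 1) = 1/(1/39 + 1/430) = 35.76 Ω
  Rp2 = R3 ‖ R4 (parallel, both between nodes 0 and 3) = 1/(1/150 + 1/1100) = 132 Ω
  Rs1 = Rp1 + Rp2 (series, joined only at node 0) = 35.76 + 132 = 167.8 Ω
  Rp3 = R5 ‖ Rs1 (parallel, both between nodes 1 and 3) = 1/(1/12 + 1/167.8) = 11.2 Ω
R_th = 11.2 Ω
I_n = V_th/R_th = 0.03689/11.2 = 0.003294 A, and R_n = R_th = 11.2 Ω

Final answer: I_n = 0.003294 A, R_n = 11.2 Ω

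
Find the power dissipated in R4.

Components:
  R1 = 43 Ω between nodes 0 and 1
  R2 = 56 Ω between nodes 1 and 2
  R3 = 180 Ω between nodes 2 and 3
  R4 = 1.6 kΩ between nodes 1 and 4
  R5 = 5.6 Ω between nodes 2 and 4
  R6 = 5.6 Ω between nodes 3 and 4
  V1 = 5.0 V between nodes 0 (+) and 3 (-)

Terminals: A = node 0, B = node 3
Nodal analysis, taking node 3 as the 0 V reference.
Source V1 fixes V_0 = 5 V.
KCL at each unknown node (sum of currents leaving = 0; resistances in Ω):
  Node 1: (V_1 - 5)/43 + (V_1 - V_2)/56 + (V_1 - V_4)/1600 = 0
  Node 2: (V_2 - V_1)/56 + (V_2 - 0)/180 + (V_2 - V_4)/5.6 = 0
  Node 4: (V_4 - V_1)/1600 + (V_4 - V_2)/5.6 + (V_4 - 0)/5.6 = 0
Collecting terms (coefficients in siemens):
  0.04174·V_1 - 0.01786·V_2 - 0.000625·V_4 = 0.1163
  0.202·V_2 - 0.01786·V_1 - 0.1786·V_4 = 0
  0.3578·V_4 - 0.000625·V_1 - 0.1786·V_2 = 0
Solving these 3 simultaneous equations (Gaussian elimination) gives:
  V_1 = 2.996 V, V_2 = 0.4823 V, V_4 = 0.246 V
I_R4 = (V_1 - V_4)/R4 = (2.996 - 0.246)/1600 = 0.001719 A
P_R4 = I_R4² × R4 = (0.001719)² × 1600 = 0.004727 W

Final answer: 0.004727 W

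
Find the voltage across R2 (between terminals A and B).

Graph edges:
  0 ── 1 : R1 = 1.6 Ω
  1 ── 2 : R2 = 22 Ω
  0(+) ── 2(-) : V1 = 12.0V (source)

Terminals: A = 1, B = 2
R1 and R2 are in series across V1 (node 0 → node 1 → node 2), and the output A–B is taken across R2, so this is a voltage divider.
Series current: I = V1/(R1 + R2) = 12/(1.6 + 22) = 12/23.6 = 0.5085 A
V_R2 = I × R2 = V1 × R2/(R1 + R2) = 12 × 22/23.6 = 11.19 V

Final answer: 11.19 V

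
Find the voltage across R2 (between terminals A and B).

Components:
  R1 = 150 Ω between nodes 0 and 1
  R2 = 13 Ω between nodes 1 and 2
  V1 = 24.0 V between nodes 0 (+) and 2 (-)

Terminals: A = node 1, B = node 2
R1 and R2 are in series across V1 (node 0 → node 1 → node 2), and the output A–B is taken across R2, so this is a voltage divider.
Series current: I = V1/(R1 + R2) = 24/(150 + 13) = 24/163 = 0.1472 A
V_R2 = I × R2 = V1 × R2/(R1 + R2) = 24 × 13/163 = 1.914 V

Final answer: 1.914 V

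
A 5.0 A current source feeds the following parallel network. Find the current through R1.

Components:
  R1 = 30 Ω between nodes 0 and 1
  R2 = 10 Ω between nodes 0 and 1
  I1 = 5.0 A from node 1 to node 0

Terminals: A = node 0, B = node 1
All resistors sit directly between nodes 0 and 1, so they are in parallel and share one voltage V; the full source current 5 A splits among them.
1/R_par = 1/30 + 1/10 = 0.1333 S  =>  R_par = 7.5 Ω
V = I × R_par = 5 × 7.5 = 37.5 V
I_R1 = V/R1 = 37.5/30 = 1.25 A

Final answer: 1.25 A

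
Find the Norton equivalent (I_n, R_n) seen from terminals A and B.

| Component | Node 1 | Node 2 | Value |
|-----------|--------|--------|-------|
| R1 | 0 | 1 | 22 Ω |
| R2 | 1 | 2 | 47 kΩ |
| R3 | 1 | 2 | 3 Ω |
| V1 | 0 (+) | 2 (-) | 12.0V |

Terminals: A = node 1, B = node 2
Find the Thévenin equivalent first; then I_n = V_th/R_th and R_n = R_th.
Step 1 — V_th is the open-circuit voltage V_A - V_B (nothing connected across the terminals).
Nodal analysis, taking node 2 as the 0 V reference.
Source V1 fixes V_0 = 12 V.
KCL at each unknown node (sum of currents leaving = 0; resistances in Ω):
  Node 1: (V_1 - 12)/22 + (V_1 - 0)/47000 + (V_1 - 0)/3 = 0
Collecting terms: 0.3788 × V_1 = 0.5455  =>  V_1 = 1.44 V
V_th = V_1 - V_2 = 1.44 - 0 = 1.44 V
Step 2 — R_th: zero the source — replace V1 by a short circuit (node 2 merges into node 0) — and find the resistance seen between A (node 1) and B (node 0).
Reduce the network between node 1 (A) and node 0 (B) by series/parallel combination:
  Rp1 = R1 ‖ R2 ‖ R3 (parallel, all between nodes 0 and 1) = 1/(1/22 + 1/47000 + 1/3) = 2.64 Ω
R_th = 2.64 Ω
I_n = V_th/R_th = 1.44/2.64 = 0.5455 A, and R_n = R_th = 2.64 Ω

Final answer: I_n = 0.5455 A, R_n = 2.64 Ω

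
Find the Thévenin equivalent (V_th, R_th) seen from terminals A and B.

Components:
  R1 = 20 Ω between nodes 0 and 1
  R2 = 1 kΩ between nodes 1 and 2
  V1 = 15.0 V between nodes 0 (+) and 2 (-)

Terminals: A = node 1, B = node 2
Step 1 — V_th is the open-circuit voltage V_A - V_B (nothing connected across the terminals).
Nodal analysis, taking node 2 as the 0 V reference.
Source V1 fixes V_0 = 15 V.
KCL at each unknown node (sum of currents leaving = 0; resistances in Ω):
  Node 1: (V_1 - 15)/20 + (V_1 - 0)/1000 = 0
Collecting terms: 0.051 × V_1 = 0.75  =>  V_1 = 14.71 V
V_th = V_1 - V_2 = 14.71 - 0 = 14.71 V
Step 2 — R_th: zero the source — replace V1 by a short circuit (node 2 merges into node 0) — and find the resistance seen between A (node 1) and B (node 0).
Reduce the network between node 1 (A) and node 0 (B) by series/parallel combination:
  Rp1 = R1 ‖ R2 (parallel, both between nodes 0 and 1) = 1/(1/20 + 1/1000) = 19.61 Ω
R_th = 19.61 Ω

Final answer: V_th = 14.71 V, R_th = 19.61 Ω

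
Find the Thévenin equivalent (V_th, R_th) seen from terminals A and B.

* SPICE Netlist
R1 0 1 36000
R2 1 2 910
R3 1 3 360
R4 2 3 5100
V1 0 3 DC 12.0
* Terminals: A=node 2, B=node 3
Step 1 — V_th is the open-circuit voltage V_A - V_B (nothing connected across the terminals).
Nodal analysis, taking node 3 as the 0 V reference.
Source V1 fixes V_0 = 12 V.
KCL at each unknown node (sum of currents leaving = 0; resistances in Ω):
  Node 1: (V_1 - 12)/36000 + (V_1 - V_2)/910 + (V_1 - 0)/360 = 0
  Node 2: (V_2 - V_1)/910 + (V_2 - 0)/5100 = 0
Collecting terms (coefficients in siemens):
  0.003904·V_1 - 0.001099·V_2 = 0.0003333
  0.001295·V_2 - 0.001099·V_1 = 0
Determinant D = (0.003904)(0.001295) - (-0.001099)(-0.001099) = 0.000003849
V_1 = [(0.0003333)(0.001295) - (-0.001099)(0)]/D = 0.1122 V
V_2 = [(0.003904)(0) - (0.0003333)(-0.001099)]/D = 0.09518 V
V_th = V_2 - V_3 = 0.09518 - 0 = 0.09518 V
Step 2 — R_th: zero the source — replace V1 by a short circuit (node 3 merges into node 0) — and find the resistance seen between A (node 2) and B (node 0).
Reduce the network between node 2 (A) and node 0 (B) by series/parallel combination:
  Rp1 = R1 ‖ R3 (parallel, both between nodes 0 and 1) = 1/(1/36000 + 1/360) = 356.4 Ω
  Rs1 = R2 + Rp1 (series, joined only at node 1) = 910 + 356.4 = 1266 Ω
  Rp2 = R4 ‖ Rs1 (parallel, both between nodes 0 and 2) = 1/(1/5100 + 1/1266) = 1015 Ω
R_th = 1.015 kΩ

Final answer: V_th = 0.09518 V, R_th = 1.015 kΩ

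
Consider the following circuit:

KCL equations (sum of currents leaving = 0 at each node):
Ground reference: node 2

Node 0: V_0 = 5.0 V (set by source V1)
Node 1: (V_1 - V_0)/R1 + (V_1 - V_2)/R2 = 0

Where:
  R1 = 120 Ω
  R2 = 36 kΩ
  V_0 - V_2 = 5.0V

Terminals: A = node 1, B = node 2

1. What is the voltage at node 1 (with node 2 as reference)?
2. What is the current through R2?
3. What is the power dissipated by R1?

Nodal analysis, taking node 2 as the 0 V reference.
Source V1 fixes V_0 = 5 V.
KCL at each unknown node (sum of currents leaving = 0; resistances in Ω):
  Node 1: (V_1 - 5)/120 + (V_1 - 0)/36000 = 0
Collecting terms: 0.008361 × V_1 = 0.04167  =>  V_1 = 4.983 V
Part 1:
  Read off the nodal solution: V_1 = 4.983 V
Part 2:
  I_R2 = (V_1 - V_2)/R2 = (4.983 - 0)/36000 = 0.0001384 A
  Magnitude: I_R2 = 0.0001384 A
Part 3:
  I_R1 = (V_0 - V_1)/R1 = (5 - 4.983)/120 = 0.0001384 A
  P_R1 = I_R1² × R1 = (0.0001384)² × 120 = 0.000002299 W

Final answers:
1. V_1 = 4.983 V
2. I_R2 = 0.0001384 A
3. P_R1 = 2.299e-06 W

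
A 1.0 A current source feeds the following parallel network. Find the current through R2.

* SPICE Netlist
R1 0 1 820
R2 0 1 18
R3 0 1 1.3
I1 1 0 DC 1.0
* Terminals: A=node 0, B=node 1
All resistors sit directly between nodes 0 and 1, so they are in parallel and share one voltage V; the full source current 1 A splits among them.
1/R_par = 1/820 + 1/18 + 1/1.3 = 0.826 S  =>  R_par = 1.211 Ω
V = I × R_par = 1 × 1.211 = 1.211 V
I_R2 = V/R2 = 1.211/18 = 0.06726 A

Final answer: 0.06726 A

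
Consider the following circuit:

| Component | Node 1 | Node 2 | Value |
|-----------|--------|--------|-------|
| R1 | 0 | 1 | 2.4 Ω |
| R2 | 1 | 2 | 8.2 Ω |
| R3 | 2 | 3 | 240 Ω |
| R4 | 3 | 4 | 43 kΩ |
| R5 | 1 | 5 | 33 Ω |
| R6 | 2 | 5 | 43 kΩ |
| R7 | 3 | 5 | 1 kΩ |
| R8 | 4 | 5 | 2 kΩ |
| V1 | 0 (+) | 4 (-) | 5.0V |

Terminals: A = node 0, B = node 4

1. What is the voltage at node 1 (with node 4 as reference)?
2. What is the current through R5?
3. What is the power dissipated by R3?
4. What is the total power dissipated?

Nodal analysis, taking node 4 as the 0 V reference.
Source V1 fixes V_0 = 5 V.
KCL at each unknown node (sum of currents leaving = 0; resistances in Ω):
  Node 1: (V_1 - 5)/2.4 + (V_1 - V_2)/8.2 + (V_1 - V_5)/33 = 0
  Node 2: (V_2 - V_1)/8.2 + (V_2 - V_3)/240 + (V_2 - V_5)/43000 = 0
  Node 3: (V_3 - V_2)/240 + (V_3 - 0)/43000 + (V_3 - V_5)/1000 = 0
  Node 5: (V_5 - V_1)/33 + (V_5 - V_2)/43000 + (V_5 - V_3)/1000 + (V_5 - 0)/2000 = 0
Collecting terms (coefficients in siemens):
  0.5689·V_1 - 0.122·V_2 - 0.0303·V_5 = 2.083
  0.1261·V_2 - 0.122·V_1 - 0.004167·V_3 - 0.00002326·V_5 = 0
  0.00519·V_3 - 0.004167·V_2 - 0.001·V_5 = 0
  0.03183·V_5 - 0.0303·V_1 - 0.00002326·V_2 - 0.001·V_3 = 0
Solving these 4 simultaneous equations (Gaussian elimination) gives:
  V_1 = 4.994 V, V_2 = 4.993 V, V_3 = 4.955 V, V_5 = 4.914 V
Part 1:
  Read off the nodal solution: V_1 = 4.994 V
Part 2:
  I_R5 = (V_1 - V_5)/R5 = (4.994 - 4.914)/33 = 0.002414 A
  Magnitude: I_R5 = 0.002414 A
Part 3:
  I_R3 = (V_2 - V_3)/R3 = (4.993 - 4.955)/240 = 0.0001561 A
  P_R3 = I_R3² × R3 = (0.0001561)² × 240 = 0.000005851 W
Part 4:
  Power in each resistor, P = (ΔV)²/R:
    P_R1 = (5 - 4.994)²/2.4 = 0.00001588 W
    P_R2 = (4.994 - 4.993)²/8.2 = 0.0000002046 W
    P_R3 = (4.993 - 4.955)²/240 = 0.000005851 W
    P_R4 = (4.955 - 0)²/43000 = 0.000571 W
    P_R5 = (4.994 - 4.914)²/33 = 0.0001924 W
    P_R6 = (4.993 - 4.914)²/43000 = 0.0000001429 W
    P_R7 = (4.955 - 4.914)²/1000 = 0.000001673 W
    P_R8 = (0 - 4.914)²/2000 = 0.01207 W
  P_total = P_R1 + P_R2 + P_R3 + P_R4 + P_R5 + P_R6 + P_R7 + P_R8 = 0.01286 W

Final answers:
1. V_1 = 4.994 V
2. I_R5 = 0.002414 A
3. P_R3 = 5.851e-06 W
4. P_total = 0.01286 W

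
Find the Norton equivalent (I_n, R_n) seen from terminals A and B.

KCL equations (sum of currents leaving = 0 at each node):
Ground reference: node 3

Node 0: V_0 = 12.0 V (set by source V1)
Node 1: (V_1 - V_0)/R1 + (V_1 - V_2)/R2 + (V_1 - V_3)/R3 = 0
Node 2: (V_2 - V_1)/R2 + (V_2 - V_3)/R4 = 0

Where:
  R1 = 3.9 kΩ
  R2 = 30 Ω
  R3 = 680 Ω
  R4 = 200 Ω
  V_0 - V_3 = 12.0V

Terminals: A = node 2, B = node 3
Find the Thévenin equivalent first; then I_n = V_th/R_th and R_n = R_th.
Step 1 — V_th is the open-circuit voltage V_A - V_B (nothing connected across the terminals).
Nodal analysis, taking node 3 as the 0 V reference.
Source V1 fixes V_0 = 12 V.
KCL at each unknown node (sum of currents leaving = 0; resistances in Ω):
  Node 1: (V_1 - 12)/3900 + (V_1 - V_2)/30 + (V_1 - 0)/680 = 0
  Node 2: (V_2 - V_1)/30 + (V_2 - 0)/200 = 0
Collecting terms (coefficients in siemens):
  0.03506·V_1 - 0.03333·V_2 = 0.003077
  0.03833·V_2 - 0.03333·V_1 = 0
Determinant D = (0.03506)(0.03833) - (-0.03333)(-0.03333) = 0.0002329
V_1 = [(0.003077)(0.03833) - (-0.03333)(0)]/D = 0.5065 V
V_2 = [(0.03506)(0) - (0.003077)(-0.03333)]/D = 0.4404 V
V_th = V_2 - V_3 = 0.4404 - 0 = 0.4404 V
Step 2 — R_th: zero the source — replace V1 by a short circuit (node 3 merges into node 0) — and find the resistance seen between A (node 2) and B (node 0).
Reduce the network between node 2 (A) and node 0 (B) by series/parallel combination:
  Rp1 = R1 ‖ R3 (parallel, both between nodes 0 and 1) = 1/(1/3900 + 1/680) = 579 Ω
  Rs1 = R2 + Rp1 (series, joined only at node 1) = 30 + 579 = 609 Ω
  Rp2 = R4 ‖ Rs1 (parallel, both between nodes 0 and 2) = 1/(1/200 + 1/609) = 150.6 Ω
R_th = 150.6 Ω
I_n = V_th/R_th = 0.4404/150.6 = 0.002925 A, and R_n = R_th = 150.6 Ω

Final answer: I_n = 0.002925 A, R_n = 150.6 Ω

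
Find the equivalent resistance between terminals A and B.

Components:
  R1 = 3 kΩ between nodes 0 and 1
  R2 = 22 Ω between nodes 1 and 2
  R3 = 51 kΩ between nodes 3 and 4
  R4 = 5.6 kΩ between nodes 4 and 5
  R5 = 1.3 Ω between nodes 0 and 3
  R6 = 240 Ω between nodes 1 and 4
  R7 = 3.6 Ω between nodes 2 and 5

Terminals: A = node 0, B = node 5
The network is not a plain series/parallel combination. Inject a 1 A test current into terminal A (node 0) and return it from terminal B (node 5); then R_eq = V_A / (1 A).
Nodal analysis, taking node 5 as the 0 V reference.
Current source I_test pushes 1 A into node 0 and draws it out of node 5.
KCL at each unknown node (sum of currents leaving = 0; resistances in Ω):
  Node 0: (V_0 - V_1)/3000 + (V_0 - V_3)/1.3 - 1 = 0
  Node 1: (V_1 - V_0)/3000 + (V_1 - V_2)/22 + (V_1 - V_4)/240 = 0
  Node 2: (V_2 - V_1)/22 + (V_2 - 0)/3.6 = 0
  Node 3: (V_3 - V_0)/1.3 + (V_3 - V_4)/51000 = 0
  Node 4: (V_4 - V_1)/240 + (V_4 - V_3)/51000 + (V_4 - 0)/5600 = 0
Collecting terms (coefficients in siemens):
  0.7696·V_0 - 0.0003333·V_1 - 0.7692·V_3 = 1
  0.04995·V_1 - 0.0003333·V_0 - 0.04545·V_2 - 0.004167·V_4 = 0
  0.3232·V_2 - 0.04545·V_1 = 0
  0.7693·V_3 - 0.7692·V_0 - 0.00001961·V_4 = 0
  0.004365·V_4 - 0.004167·V_1 - 0.00001961·V_3 = 0
Solving these 5 simultaneous equations (Gaussian elimination) gives:
  V_0 = 2859 V, V_1 = 25.43 V, V_2 = 3.576 V, V_3 = 2859 V
  V_4 = 37.12 V
R_eq = V_0 / 1 A = 2859 Ω = 2.859 kΩ

Final answer: 2.859 kΩ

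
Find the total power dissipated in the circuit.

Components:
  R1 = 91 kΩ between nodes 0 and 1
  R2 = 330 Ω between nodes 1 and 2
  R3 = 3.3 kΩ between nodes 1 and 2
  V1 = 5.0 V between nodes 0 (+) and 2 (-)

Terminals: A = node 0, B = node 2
Nodal analysis, taking node 2 as the 0 V reference.
Source V1 fixes V_0 = 5 V.
KCL at each unknown node (sum of currents leaving = 0; resistances in Ω):
  Node 1: (V_1 - 5)/91000 + (V_1 - 0)/330 + (V_1 - 0)/3300 = 0
Collecting terms: 0.003344 × V_1 = 0.00005495  =>  V_1 = 0.01643 V
Power in each resistor, P = (ΔV)²/R:
  P_R1 = (5 - 0.01643)²/91000 = 0.0002729 W
  P_R2 = (0.01643 - 0)²/330 = 0.000000818 W
  P_R3 = (0.01643 - 0)²/3300 = 0.0000000818 W
P_total = P_R1 + P_R2 + P_R3 = 0.0002738 W

Final answer: 0.0002738 W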